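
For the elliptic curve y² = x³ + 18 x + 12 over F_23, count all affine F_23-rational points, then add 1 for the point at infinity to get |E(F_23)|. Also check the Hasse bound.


Affine points = {(0, 9), (0, 14), (1, 10), (1, 13), (3, 1), (3, 22), (8, 1), (8, 22), (9, 11), (9, 12), (11, 0), (12, 1), (12, 22), (14, 8), (14, 15), (15, 0), (16, 7), (16, 16), (18, 2), (18, 21), (20, 0), (22, 4), (22, 19)}; affine count = 23; |E(F_23)| = 24.

Discriminant check: Δ ∝ 4a³ + 27b² = 4·18³ + 27·12² = 4·5832 + 27·144 ≡ 7 (mod 23). Nonzero ⇒ E is nonsingular.
For each x ∈ F_23, compute rhs = x³ + 18·x + 12 mod 23, then count y ∈ F_23 with y² ≡ rhs.
  x = 0: rhs = 12, matching y values: 9, 14 (2 points).
  x = 1: rhs = 8, matching y values: 10, 13 (2 points).
  x = 2: rhs = 10, matching y values: none (0 points).
  x = 3: rhs = 1, matching y values: 1, 22 (2 points).
  x = 4: rhs = 10, matching y values: none (0 points).
  x = 5: rhs = 20, matching y values: none (0 points).
  x = 6: rhs = 14, matching y values: none (0 points).
  x = 7: rhs = 21, matching y values: none (0 points).
  x = 8: rhs = 1, matching y values: 1, 22 (2 points).
  x = 9: rhs = 6, matching y values: 11, 12 (2 points).
  x = 10: rhs = 19, matching y values: none (0 points).
  x = 11: rhs = 0, matching y values: 0 (1 points).
  x = 12: rhs = 1, matching y values: 1, 22 (2 points).
  x = 13: rhs = 5, matching y values: none (0 points).
  x = 14: rhs = 18, matching y values: 8, 15 (2 points).
  x = 15: rhs = 0, matching y values: 0 (1 points).
  x = 16: rhs = 3, matching y values: 7, 16 (2 points).
  x = 17: rhs = 10, matching y values: none (0 points).
  x = 18: rhs = 4, matching y values: 2, 21 (2 points).
  x = 19: rhs = 14, matching y values: none (0 points).
  x = 20: rhs = 0, matching y values: 0 (1 points).
  x = 21: rhs = 14, matching y values: none (0 points).
  x = 22: rhs = 16, matching y values: 4, 19 (2 points).
Total affine count: 23.
Full point count |E(F_23)| = 23 + 1 = 24.
Hasse bound: |24 − (23+1)| = |0| = 0 ≤ 2√23 ≈ 9.5917 ✓.


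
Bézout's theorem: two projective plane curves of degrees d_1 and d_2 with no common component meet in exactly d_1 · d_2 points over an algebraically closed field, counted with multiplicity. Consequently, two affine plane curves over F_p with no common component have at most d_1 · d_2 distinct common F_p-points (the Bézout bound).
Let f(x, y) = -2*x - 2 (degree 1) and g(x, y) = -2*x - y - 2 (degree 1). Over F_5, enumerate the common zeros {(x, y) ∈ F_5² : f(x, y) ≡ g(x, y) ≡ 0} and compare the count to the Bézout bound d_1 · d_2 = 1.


Common zeros: {(4, 0)}; count = 1; Bézout bound = 1.

deg(f) = 1, deg(g) = 1, so Bézout bound = 1.
Scan x ∈ F_5. For each x, list the y ∈ F_5 with f(x, y) ≡ 0 and those with g(x, y) ≡ 0 (mod 5); the common zeros in that column are the intersection.
  x = 0: f ≡ 0 at y ∈ ∅; g ≡ 0 at y ∈ {3}; common: ∅.
  x = 1: f ≡ 0 at y ∈ ∅; g ≡ 0 at y ∈ {1}; common: ∅.
  x = 2: f ≡ 0 at y ∈ ∅; g ≡ 0 at y ∈ {4}; common: ∅.
  x = 3: f ≡ 0 at y ∈ ∅; g ≡ 0 at y ∈ {2}; common: ∅.
  x = 4: f ≡ 0 at y ∈ {0, 1, 2, 3, 4}; g ≡ 0 at y ∈ {0}; common: {0}.
Collecting: common zeros = {(4, 0)}, so the count is 1.
Comparison with the Bézout bound: 1 ≤ 1 = deg(f)·deg(g), as expected for curves with no common component (the bound is attained).


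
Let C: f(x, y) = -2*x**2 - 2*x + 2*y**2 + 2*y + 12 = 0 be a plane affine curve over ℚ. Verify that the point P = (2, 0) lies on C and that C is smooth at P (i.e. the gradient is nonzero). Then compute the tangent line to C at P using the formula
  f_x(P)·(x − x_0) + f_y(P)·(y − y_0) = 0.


Tangent line at P: -10*x + 2*y + 20 = 0.

Step 1: f(2, 0) = 0, so P lies on C.
Step 2: partial derivatives
  f_x(x, y) = -4*x - 2, f_y(x, y) = 4*y + 2.
  f_x(P) = -10, f_y(P) = 2 (gradient nonzero, so P is smooth).
Step 3: tangent line at P: -10·(x − 2) + 2·(y − 0) = 0.
Expanding: -10*x + 2*y + 20 = 0.


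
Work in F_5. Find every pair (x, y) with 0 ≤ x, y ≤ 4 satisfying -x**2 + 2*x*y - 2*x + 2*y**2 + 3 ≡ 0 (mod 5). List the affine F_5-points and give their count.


Affine F_5-points: {(0, 1), (0, 4), (1, 0), (1, 4), (2, 0), (2, 3)}; count = 6.

For each of the 25 pairs (x, y) ∈ F_5², evaluate f(x, y) mod 5. Record the zeros.
  x = 0: [0↦3, 1↦0, 2↦1, 3↦1, 4↦0]  zeros at y ∈ {1, 4}
  x = 1: [0↦0, 1↦4, 2↦2, 3↦4, 4↦0]  zeros at y ∈ {0, 4}
  x = 2: [0↦0, 1↦1, 2↦1, 3↦0, 4↦3]  zeros at y ∈ {0, 3}
  x = 3: [0↦3, 1↦1, 2↦3, 3↦4, 4↦4]  zeros at y ∈ ∅
  x = 4: [0↦4, 1↦4, 2↦3, 3↦1, 4↦3]  zeros at y ∈ ∅
Collecting zeros: affine points = {(0, 1), (0, 4), (1, 0), (1, 4), (2, 0), (2, 3)}.
Total count |C(F_5)_aff| = 6.


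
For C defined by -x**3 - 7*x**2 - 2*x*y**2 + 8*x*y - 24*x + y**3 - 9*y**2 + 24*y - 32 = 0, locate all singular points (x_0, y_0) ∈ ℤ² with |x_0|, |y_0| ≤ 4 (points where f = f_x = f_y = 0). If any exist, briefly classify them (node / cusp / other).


Singular points: {(-2, 2)}; classification: node.

Compute partial derivatives:
  f_x = -3*x**2 - 14*x - 2*y**2 + 8*y - 24.
  f_y = -4*x*y + 8*x + 3*y**2 - 18*y + 24.
Scan x_0 ∈ {−4, ..., 4}. For each x_0, f_y(x_0, y) is a polynomial in y; find its integer roots y ∈ {−4, ..., 4}, then test f_x and f at those candidates.
  x = -4: f_y(-4, y) = 3*y**2 - 2*y - 8; vanishes at y ∈ {2}. (-4, 2): f_x = -8 ≠ 0.
  x = -3: f_y(-3, y) = 3*y**2 - 6*y; vanishes at y ∈ {0, 2}. (-3, 0): f_x = -9 ≠ 0; (-3, 2): f_x = -1 ≠ 0.
  x = -2: f_y(-2, y) = 3*y**2 - 10*y + 8; vanishes at y ∈ {2}. (-2, 2): f_x = 0, f = 0 — SINGULAR.
  x = -1: f_y(-1, y) = 3*y**2 - 14*y + 16; vanishes at y ∈ {2}. (-1, 2): f_x = -5 ≠ 0.
  x = 0: f_y(0, y) = 3*y**2 - 18*y + 24; vanishes at y ∈ {2, 4}. (0, 2): f_x = -16 ≠ 0; (0, 4): f_x = -24 ≠ 0.
  x = 1: f_y(1, y) = 3*y**2 - 22*y + 32; vanishes at y ∈ {2}. (1, 2): f_x = -33 ≠ 0.
  x = 2: f_y(2, y) = 3*y**2 - 26*y + 40; vanishes at y ∈ {2}. (2, 2): f_x = -56 ≠ 0.
  x = 3: f_y(3, y) = 3*y**2 - 30*y + 48; vanishes at y ∈ {2}. (3, 2): f_x = -85 ≠ 0.
  x = 4: f_y(4, y) = 3*y**2 - 34*y + 56; vanishes at y ∈ {2}. (4, 2): f_x = -120 ≠ 0.
Only singular point on the grid: (-2, 2).
Classify: substitute x = -2 + u, y = 2 + v and expand: f = -u**3 - u**2 - 2*u*v**2 + v**3 + v**2.
No constant or linear terms (consistent with a singular point). Quadratic part: -u**2 + v**2. Cubic part: -u**3 - 2*u*v**2 + v**3.
The quadratic part v**2 - u**2 = (v − u)(v + u) splits into two distinct linear factors, so there are two distinct tangent lines y − 2 = ±(x − -2) — this is a node (ordinary double point).
Classification: node.


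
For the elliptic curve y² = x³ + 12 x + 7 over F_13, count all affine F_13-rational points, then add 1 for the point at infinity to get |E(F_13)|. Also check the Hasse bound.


Affine points = {(2, 0), (5, 6), (5, 7), (6, 3), (6, 10), (8, 2), (8, 11), (9, 5), (9, 8), (10, 3), (10, 10), (11, 1), (11, 12)}; affine count = 13; |E(F_13)| = 14.

Discriminant check: Δ ∝ 4a³ + 27b² = 4·12³ + 27·7² = 4·1728 + 27·49 ≡ 6 (mod 13). Nonzero ⇒ E is nonsingular.
For each x ∈ F_13, compute rhs = x³ + 12·x + 7 mod 13, then count y ∈ F_13 with y² ≡ rhs.
  x = 0: rhs = 7, matching y values: none (0 points).
  x = 1: rhs = 7, matching y values: none (0 points).
  x = 2: rhs = 0, matching y values: 0 (1 points).
  x = 3: rhs = 5, matching y values: none (0 points).
  x = 4: rhs = 2, matching y values: none (0 points).
  x = 5: rhs = 10, matching y values: 6, 7 (2 points).
  x = 6: rhs = 9, matching y values: 3, 10 (2 points).
  x = 7: rhs = 5, matching y values: none (0 points).
  x = 8: rhs = 4, matching y values: 2, 11 (2 points).
  x = 9: rhs = 12, matching y values: 5, 8 (2 points).
  x = 10: rhs = 9, matching y values: 3, 10 (2 points).
  x = 11: rhs = 1, matching y values: 1, 12 (2 points).
  x = 12: rhs = 7, matching y values: none (0 points).
Total affine count: 13.
Full point count |E(F_13)| = 13 + 1 = 14.
Hasse bound: |14 − (13+1)| = |0| = 0 ≤ 2√13 ≈ 7.2111 ✓.


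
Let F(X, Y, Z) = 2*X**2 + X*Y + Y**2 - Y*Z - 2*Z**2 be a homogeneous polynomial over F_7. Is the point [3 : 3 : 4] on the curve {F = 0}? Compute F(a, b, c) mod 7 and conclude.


F(3,3,4) ≡ 6 (mod 7); P is NOT on the curve.

Evaluate F(3, 3, 4) term-by-term (mod 7).
  2*X**2 ↦ 2·9·1·1 = 18
  X*Y ↦ 1·3·3·1 = 9
  Y**2 ↦ 1·1·9·1 = 9
  -Y*Z ↦ -1·1·3·4 = -12
  -2*Z**2 ↦ -2·1·1·16 = -32
Sum: F(3, 3, 4) = (18) + (9) + (9) + (-12) + (-32) = -8.
Reducing mod 7: -8 ≡ 6 (mod 7).
Since F(a, b, c) ≡ 6 ≠ 0 (mod 7), P does NOT lie on the curve.


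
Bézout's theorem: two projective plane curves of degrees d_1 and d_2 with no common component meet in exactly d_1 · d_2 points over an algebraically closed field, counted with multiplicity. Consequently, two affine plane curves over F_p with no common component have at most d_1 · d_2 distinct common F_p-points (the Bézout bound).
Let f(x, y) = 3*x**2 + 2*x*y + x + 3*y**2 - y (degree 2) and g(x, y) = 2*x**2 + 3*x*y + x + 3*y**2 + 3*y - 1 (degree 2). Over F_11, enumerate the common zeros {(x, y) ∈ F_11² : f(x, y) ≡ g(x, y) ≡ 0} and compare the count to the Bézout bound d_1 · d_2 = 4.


Common zeros: ∅; count = 0; Bézout bound = 4.

deg(f) = 2, deg(g) = 2, so Bézout bound = 4.
Scan x ∈ F_11. For each x, list the y ∈ F_11 with f(x, y) ≡ 0 and those with g(x, y) ≡ 0 (mod 11); the common zeros in that column are the intersection.
  x = 0: f ≡ 0 at y ∈ {0, 4}; g ≡ 0 at y ∈ ∅; common: ∅.
  x = 1: f ≡ 0 at y ∈ ∅; g ≡ 0 at y ∈ {1, 8}; common: ∅.
  x = 2: f ≡ 0 at y ∈ ∅; g ≡ 0 at y ∈ ∅; common: ∅.
  x = 3: f ≡ 0 at y ∈ ∅; g ≡ 0 at y ∈ {8, 10}; common: ∅.
  x = 4: f ≡ 0 at y ∈ ∅; g ≡ 0 at y ∈ {2, 4}; common: ∅.
  x = 5: f ≡ 0 at y ∈ {2, 6}; g ≡ 0 at y ∈ ∅; common: ∅.
  x = 6: f ≡ 0 at y ∈ ∅; g ≡ 0 at y ∈ {0, 4}; common: ∅.
  x = 7: f ≡ 0 at y ∈ {0, 3}; g ≡ 0 at y ∈ ∅; common: ∅.
  x = 8: f ≡ 0 at y ∈ {2, 4}; g ≡ 0 at y ∈ {1}; common: ∅.
  x = 9: f ≡ 0 at y ∈ {3, 6}; g ≡ 0 at y ∈ {2, 10}; common: ∅.
  x = 10: f ≡ 0 at y ∈ ∅; g ≡ 0 at y ∈ {0}; common: ∅.
Collecting: common zeros = ∅, so the count is 0.
Comparison with the Bézout bound: 0 ≤ 4 = deg(f)·deg(g), as expected for curves with no common component (the affine F_11-count falls short of the bound because intersections may lie at infinity, over extension fields, or carry multiplicity).


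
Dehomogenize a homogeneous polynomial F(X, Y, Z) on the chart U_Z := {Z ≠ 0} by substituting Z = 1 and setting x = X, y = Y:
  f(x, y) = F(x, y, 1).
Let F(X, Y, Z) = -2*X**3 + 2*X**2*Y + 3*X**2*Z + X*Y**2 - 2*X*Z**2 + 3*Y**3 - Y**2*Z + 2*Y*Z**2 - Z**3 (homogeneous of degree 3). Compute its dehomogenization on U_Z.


f(x, y) = -2*x**3 + 2*x**2*y + 3*x**2 + x*y**2 - 2*x + 3*y**3 - y**2 + 2*y - 1

On U_Z we set Z = 1. Each monomial c·X^i·Y^j·Z^k in F becomes c·x^i·y^j·1^k = c·x^i·y^j.
Substituting Z = 1: F(X, Y, 1) = -2*x**3 + 2*x**2*y + 3*x**2 + x*y**2 - 2*x + 3*y**3 - y**2 + 2*y - 1.
Note: deg(f) ≤ deg(F) = 3; strict inequality happens when F is divisible by Z (lost terms).


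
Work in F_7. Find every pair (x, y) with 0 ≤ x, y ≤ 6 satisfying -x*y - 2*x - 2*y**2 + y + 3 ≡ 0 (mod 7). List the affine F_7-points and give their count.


Affine F_7-points: {(0, 5), (0, 6), (1, 2), (1, 5), (2, 5), (3, 1), (3, 5), (4, 4), (4, 5), (5, 0), (5, 5), (6, 3), (6, 5)}; count = 13.

For each of the 49 pairs (x, y) ∈ F_7², evaluate f(x, y) mod 7. Record the zeros.
  x = 0: [0↦3, 1↦2, 2↦4, 3↦2, 4↦3, 5↦0, 6↦0]  zeros at y ∈ {5, 6}
  x = 1: [0↦1, 1↦6, 2↦0, 3↦4, 4↦4, 5↦0, 6↦6]  zeros at y ∈ {2, 5}
  x = 2: [0↦6, 1↦3, 2↦3, 3↦6, 4↦5, 5↦0, 6↦5]  zeros at y ∈ {5}
  x = 3: [0↦4, 1↦0, 2↦6, 3↦1, 4↦6, 5↦0, 6↦4]  zeros at y ∈ {1, 5}
  x = 4: [0↦2, 1↦4, 2↦2, 3↦3, 4↦0, 5↦0, 6↦3]  zeros at y ∈ {4, 5}
  x = 5: [0↦0, 1↦1, 2↦5, 3↦5, 4↦1, 5↦0, 6↦2]  zeros at y ∈ {0, 5}
  x = 6: [0↦5, 1↦5, 2↦1, 3↦0, 4↦2, 5↦0, 6↦1]  zeros at y ∈ {3, 5}
Collecting zeros: affine points = {(0, 5), (0, 6), (1, 2), (1, 5), (2, 5), (3, 1), (3, 5), (4, 4), (4, 5), (5, 0), (5, 5), (6, 3), (6, 5)}.
Total count |C(F_7)_aff| = 13.


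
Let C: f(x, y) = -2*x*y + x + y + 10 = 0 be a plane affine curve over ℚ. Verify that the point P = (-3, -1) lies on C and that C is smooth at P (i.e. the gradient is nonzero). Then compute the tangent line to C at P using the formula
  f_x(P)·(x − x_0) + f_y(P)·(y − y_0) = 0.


Tangent line at P: 3*x + 7*y + 16 = 0.

Step 1: f(-3, -1) = 0, so P lies on C.
Step 2: partial derivatives
  f_x(x, y) = 1 - 2*y, f_y(x, y) = 1 - 2*x.
  f_x(P) = 3, f_y(P) = 7 (gradient nonzero, so P is smooth).
Step 3: tangent line at P: 3·(x − -3) + 7·(y − -1) = 0.
Expanding: 3*x + 7*y + 16 = 0.


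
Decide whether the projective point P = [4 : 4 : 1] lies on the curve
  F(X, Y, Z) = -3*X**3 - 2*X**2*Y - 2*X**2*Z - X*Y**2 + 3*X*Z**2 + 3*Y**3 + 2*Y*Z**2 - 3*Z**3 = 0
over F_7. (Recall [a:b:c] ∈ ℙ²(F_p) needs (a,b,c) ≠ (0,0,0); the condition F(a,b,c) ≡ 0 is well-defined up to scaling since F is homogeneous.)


F(4,4,1) ≡ 3 (mod 7); P is NOT on the curve.

Evaluate F(4, 4, 1) term-by-term (mod 7).
  -3*X**3 ↦ -3·64·1·1 = -192
  -2*X**2*Y ↦ -2·16·4·1 = -128
  -2*X**2*Z ↦ -2·16·1·1 = -32
  -X*Y**2 ↦ -1·4·16·1 = -64
  3*X*Z**2 ↦ 3·4·1·1 = 12
  3*Y**3 ↦ 3·1·64·1 = 192
  2*Y*Z**2 ↦ 2·1·4·1 = 8
  -3*Z**3 ↦ -3·1·1·1 = -3
Sum: F(4, 4, 1) = (-192) + (-128) + (-32) + (-64) + (12) + (192) + (8) + (-3) = -207.
Reducing mod 7: -207 ≡ 3 (mod 7).
Since F(a, b, c) ≡ 3 ≠ 0 (mod 7), P does NOT lie on the curve.


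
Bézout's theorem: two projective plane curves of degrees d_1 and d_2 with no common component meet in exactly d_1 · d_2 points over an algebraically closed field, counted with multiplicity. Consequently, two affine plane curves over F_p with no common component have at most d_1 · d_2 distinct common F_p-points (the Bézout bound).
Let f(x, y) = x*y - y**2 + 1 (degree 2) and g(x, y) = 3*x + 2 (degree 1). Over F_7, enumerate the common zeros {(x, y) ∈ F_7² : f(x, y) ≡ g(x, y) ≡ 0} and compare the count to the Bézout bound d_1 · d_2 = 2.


Common zeros: ∅; count = 0; Bézout bound = 2.

deg(f) = 2, deg(g) = 1, so Bézout bound = 2.
Scan x ∈ F_7. For each x, list the y ∈ F_7 with f(x, y) ≡ 0 and those with g(x, y) ≡ 0 (mod 7); the common zeros in that column are the intersection.
  x = 0: f ≡ 0 at y ∈ {1, 6}; g ≡ 0 at y ∈ ∅; common: ∅.
  x = 1: f ≡ 0 at y ∈ ∅; g ≡ 0 at y ∈ ∅; common: ∅.
  x = 2: f ≡ 0 at y ∈ {4, 5}; g ≡ 0 at y ∈ ∅; common: ∅.
  x = 3: f ≡ 0 at y ∈ ∅; g ≡ 0 at y ∈ ∅; common: ∅.
  x = 4: f ≡ 0 at y ∈ ∅; g ≡ 0 at y ∈ {0, 1, 2, 3, 4, 5, 6}; common: ∅.
  x = 5: f ≡ 0 at y ∈ {2, 3}; g ≡ 0 at y ∈ ∅; common: ∅.
  x = 6: f ≡ 0 at y ∈ ∅; g ≡ 0 at y ∈ ∅; common: ∅.
Collecting: common zeros = ∅, so the count is 0.
Comparison with the Bézout bound: 0 ≤ 2 = deg(f)·deg(g), as expected for curves with no common component (the affine F_7-count falls short of the bound because intersections may lie at infinity, over extension fields, or carry multiplicity).


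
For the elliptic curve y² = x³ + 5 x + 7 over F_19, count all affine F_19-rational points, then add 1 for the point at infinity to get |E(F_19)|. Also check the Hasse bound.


Affine points = {(0, 8), (0, 11), (2, 5), (2, 14), (3, 7), (3, 12), (5, 9), (5, 10), (6, 5), (6, 14), (7, 9), (7, 10), (11, 5), (11, 14), (12, 3), (12, 16), (14, 3), (14, 16), (18, 1), (18, 18)}; affine count = 20; |E(F_19)| = 21.

Discriminant check: Δ ∝ 4a³ + 27b² = 4·5³ + 27·7² = 4·125 + 27·49 ≡ 18 (mod 19). Nonzero ⇒ E is nonsingular.
For each x ∈ F_19, compute rhs = x³ + 5·x + 7 mod 19, then count y ∈ F_19 with y² ≡ rhs.
  x = 0: rhs = 7, matching y values: 8, 11 (2 points).
  x = 1: rhs = 13, matching y values: none (0 points).
  x = 2: rhs = 6, matching y values: 5, 14 (2 points).
  x = 3: rhs = 11, matching y values: 7, 12 (2 points).
  x = 4: rhs = 15, matching y values: none (0 points).
  x = 5: rhs = 5, matching y values: 9, 10 (2 points).
  x = 6: rhs = 6, matching y values: 5, 14 (2 points).
  x = 7: rhs = 5, matching y values: 9, 10 (2 points).
  x = 8: rhs = 8, matching y values: none (0 points).
  x = 9: rhs = 2, matching y values: none (0 points).
  x = 10: rhs = 12, matching y values: none (0 points).
  x = 11: rhs = 6, matching y values: 5, 14 (2 points).
  x = 12: rhs = 9, matching y values: 3, 16 (2 points).
  x = 13: rhs = 8, matching y values: none (0 points).
  x = 14: rhs = 9, matching y values: 3, 16 (2 points).
  x = 15: rhs = 18, matching y values: none (0 points).
  x = 16: rhs = 3, matching y values: none (0 points).
  x = 17: rhs = 8, matching y values: none (0 points).
  x = 18: rhs = 1, matching y values: 1, 18 (2 points).
Total affine count: 20.
Full point count |E(F_19)| = 20 + 1 = 21.
Hasse bound: |21 − (19+1)| = |1| = 1 ≤ 2√19 ≈ 8.7178 ✓.


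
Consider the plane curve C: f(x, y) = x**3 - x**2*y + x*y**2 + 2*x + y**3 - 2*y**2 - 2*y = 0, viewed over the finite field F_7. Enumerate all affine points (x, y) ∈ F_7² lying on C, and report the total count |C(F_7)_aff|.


Affine F_7-points: {(0, 0), (1, 1), (2, 1), (2, 3), (4, 3), (4, 6), (5, 1)}; count = 7.

For each of the 49 pairs (x, y) ∈ F_7², evaluate f(x, y) mod 7. Record the zeros.
  x = 0: [0↦0, 1↦4, 2↦3, 3↦3, 4↦3, 5↦2, 6↦6]  zeros at y ∈ {0}
  x = 1: [0↦3, 1↦0, 2↦1, 3↦5, 4↦4, 5↦4, 6↦4]  zeros at y ∈ {1}
  x = 2: [0↦5, 1↦0, 2↦1, 3↦0, 4↦3, 5↦2, 6↦3]  zeros at y ∈ {1, 3}
  x = 3: [0↦5, 1↦3, 2↦2, 3↦1, 4↦6, 5↦2, 6↦2]  zeros at y ∈ ∅
  x = 4: [0↦2, 1↦1, 2↦3, 3↦0, 4↦5, 5↦3, 6↦0]  zeros at y ∈ {3, 6}
  x = 5: [0↦2, 1↦0, 2↦3, 3↦3, 4↦6, 5↦4, 6↦3]  zeros at y ∈ {1}
  x = 6: [0↦4, 1↦6, 2↦1, 3↦2, 4↦1, 5↦4, 6↦3]  zeros at y ∈ ∅
Collecting zeros: affine points = {(0, 0), (1, 1), (2, 1), (2, 3), (4, 3), (4, 6), (5, 1)}.
Total count |C(F_7)_aff| = 7.


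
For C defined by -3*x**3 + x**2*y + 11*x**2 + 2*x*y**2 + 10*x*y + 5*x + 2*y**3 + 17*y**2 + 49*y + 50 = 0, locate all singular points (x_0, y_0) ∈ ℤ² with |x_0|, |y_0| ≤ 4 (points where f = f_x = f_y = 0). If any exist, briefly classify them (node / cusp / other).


Singular points: {(1, -3)}; classification: node.

Compute partial derivatives:
  f_x = -9*x**2 + 2*x*y + 22*x + 2*y**2 + 10*y + 5.
  f_y = x**2 + 4*x*y + 10*x + 6*y**2 + 34*y + 49.
Scan x_0 ∈ {−4, ..., 4}. For each x_0, f_y(x_0, y) is a polynomial in y; find its integer roots y ∈ {−4, ..., 4}, then test f_x and f at those candidates.
  x = -4: f_y(-4, y) = 6*y**2 + 18*y + 25; no integer root y with |y| ≤ 4.
  x = -3: f_y(-3, y) = 6*y**2 + 22*y + 28; no integer root y with |y| ≤ 4.
  x = -2: f_y(-2, y) = 6*y**2 + 26*y + 33; no integer root y with |y| ≤ 4.
  x = -1: f_y(-1, y) = 6*y**2 + 30*y + 40; no integer root y with |y| ≤ 4.
  x = 0: f_y(0, y) = 6*y**2 + 34*y + 49; no integer root y with |y| ≤ 4.
  x = 1: f_y(1, y) = 6*y**2 + 38*y + 60; vanishes at y ∈ {-3}. (1, -3): f_x = 0, f = 0 — SINGULAR.
  x = 2: f_y(2, y) = 6*y**2 + 42*y + 73; no integer root y with |y| ≤ 4.
  x = 3: f_y(3, y) = 6*y**2 + 46*y + 88; vanishes at y ∈ {-4}. (3, -4): f_x = -42 ≠ 0.
  x = 4: f_y(4, y) = 6*y**2 + 50*y + 105; no integer root y with |y| ≤ 4.
Only singular point on the grid: (1, -3).
Classify: substitute x = 1 + u, y = -3 + v and expand: f = -3*u**3 + u**2*v - u**2 + 2*u*v**2 + 2*v**3 + v**2.
No constant or linear terms (consistent with a singular point). Quadratic part: -u**2 + v**2. Cubic part: -3*u**3 + u**2*v + 2*u*v**2 + 2*v**3.
The quadratic part v**2 - u**2 = (v − u)(v + u) splits into two distinct linear factors, so there are two distinct tangent lines y − -3 = ±(x − 1) — this is a node (ordinary double point).
Classification: node.


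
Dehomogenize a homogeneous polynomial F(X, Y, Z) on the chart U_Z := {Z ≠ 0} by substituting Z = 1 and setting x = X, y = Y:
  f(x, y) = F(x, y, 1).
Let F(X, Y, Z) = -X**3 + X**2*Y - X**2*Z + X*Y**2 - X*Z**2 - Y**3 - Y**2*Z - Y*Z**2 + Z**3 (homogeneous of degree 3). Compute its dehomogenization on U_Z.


f(x, y) = -x**3 + x**2*y - x**2 + x*y**2 - x - y**3 - y**2 - y + 1

On U_Z we set Z = 1. Each monomial c·X^i·Y^j·Z^k in F becomes c·x^i·y^j·1^k = c·x^i·y^j.
Substituting Z = 1: F(X, Y, 1) = -x**3 + x**2*y - x**2 + x*y**2 - x - y**3 - y**2 - y + 1.
Note: deg(f) ≤ deg(F) = 3; strict inequality happens when F is divisible by Z (lost terms).


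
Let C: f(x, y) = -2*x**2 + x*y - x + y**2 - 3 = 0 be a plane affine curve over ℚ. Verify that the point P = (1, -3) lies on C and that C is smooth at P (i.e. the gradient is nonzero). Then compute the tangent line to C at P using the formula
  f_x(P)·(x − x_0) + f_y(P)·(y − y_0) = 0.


Tangent line at P: -8*x - 5*y - 7 = 0.

Step 1: f(1, -3) = 0, so P lies on C.
Step 2: partial derivatives
  f_x(x, y) = -4*x + y - 1, f_y(x, y) = x + 2*y.
  f_x(P) = -8, f_y(P) = -5 (gradient nonzero, so P is smooth).
Step 3: tangent line at P: -8·(x − 1) + -5·(y − -3) = 0.
Expanding: -8*x - 5*y - 7 = 0.


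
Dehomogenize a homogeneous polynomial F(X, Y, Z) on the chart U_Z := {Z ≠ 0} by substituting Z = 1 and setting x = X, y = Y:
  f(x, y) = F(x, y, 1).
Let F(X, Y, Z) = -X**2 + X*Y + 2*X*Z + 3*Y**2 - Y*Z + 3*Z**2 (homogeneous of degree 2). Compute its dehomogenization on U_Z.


f(x, y) = -x**2 + x*y + 2*x + 3*y**2 - y + 3

On U_Z we set Z = 1. Each monomial c·X^i·Y^j·Z^k in F becomes c·x^i·y^j·1^k = c·x^i·y^j.
Substituting Z = 1: F(X, Y, 1) = -x**2 + x*y + 2*x + 3*y**2 - y + 3.
Note: deg(f) ≤ deg(F) = 2; strict inequality happens when F is divisible by Z (lost terms).


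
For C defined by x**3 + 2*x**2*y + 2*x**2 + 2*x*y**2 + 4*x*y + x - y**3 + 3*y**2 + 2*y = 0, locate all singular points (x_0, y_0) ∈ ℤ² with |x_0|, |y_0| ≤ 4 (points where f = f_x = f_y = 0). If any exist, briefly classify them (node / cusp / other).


Singular points: {(-1, 0)}; classification: node.

Compute partial derivatives:
  f_x = 3*x**2 + 4*x*y + 4*x + 2*y**2 + 4*y + 1.
  f_y = 2*x**2 + 4*x*y + 4*x - 3*y**2 + 6*y + 2.
Scan x_0 ∈ {−4, ..., 4}. For each x_0, f_y(x_0, y) is a polynomial in y; find its integer roots y ∈ {−4, ..., 4}, then test f_x and f at those candidates.
  x = -4: f_y(-4, y) = -3*y**2 - 10*y + 18; no integer root y with |y| ≤ 4.
  x = -3: f_y(-3, y) = -3*y**2 - 6*y + 8; no integer root y with |y| ≤ 4.
  x = -2: f_y(-2, y) = -3*y**2 - 2*y + 2; no integer root y with |y| ≤ 4.
  x = -1: f_y(-1, y) = -3*y**2 + 2*y; vanishes at y ∈ {0}. (-1, 0): f_x = 0, f = 0 — SINGULAR.
  x = 0: f_y(0, y) = -3*y**2 + 6*y + 2; no integer root y with |y| ≤ 4.
  x = 1: f_y(1, y) = -3*y**2 + 10*y + 8; vanishes at y ∈ {4}. (1, 4): f_x = 72 ≠ 0.
  x = 2: f_y(2, y) = -3*y**2 + 14*y + 18; no integer root y with |y| ≤ 4.
  x = 3: f_y(3, y) = -3*y**2 + 18*y + 32; no integer root y with |y| ≤ 4.
  x = 4: f_y(4, y) = -3*y**2 + 22*y + 50; no integer root y with |y| ≤ 4.
Only singular point on the grid: (-1, 0).
Classify: substitute x = -1 + u, y = 0 + v and expand: f = u**3 + 2*u**2*v - u**2 + 2*u*v**2 - v**3 + v**2.
No constant or linear terms (consistent with a singular point). Quadratic part: -u**2 + v**2. Cubic part: u**3 + 2*u**2*v + 2*u*v**2 - v**3.
The quadratic part v**2 - u**2 = (v − u)(v + u) splits into two distinct linear factors, so there are two distinct tangent lines y − 0 = ±(x − -1) — this is a node (ordinary double point).
Classification: node.


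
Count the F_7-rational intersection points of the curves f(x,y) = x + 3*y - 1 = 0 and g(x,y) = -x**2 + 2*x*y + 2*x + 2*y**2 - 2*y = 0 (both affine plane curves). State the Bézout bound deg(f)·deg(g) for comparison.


Common zeros: ∅; count = 0; Bézout bound = 2.

deg(f) = 1, deg(g) = 2, so Bézout bound = 2.
Scan x ∈ F_7. For each x, list the y ∈ F_7 with f(x, y) ≡ 0 and those with g(x, y) ≡ 0 (mod 7); the common zeros in that column are the intersection.
  x = 0: f ≡ 0 at y ∈ {5}; g ≡ 0 at y ∈ {0, 1}; common: ∅.
  x = 1: f ≡ 0 at y ∈ {0}; g ≡ 0 at y ∈ ∅; common: ∅.
  x = 2: f ≡ 0 at y ∈ {2}; g ≡ 0 at y ∈ {0, 6}; common: ∅.
  x = 3: f ≡ 0 at y ∈ {4}; g ≡ 0 at y ∈ ∅; common: ∅.
  x = 4: f ≡ 0 at y ∈ {6}; g ≡ 0 at y ∈ {1, 3}; common: ∅.
  x = 5: f ≡ 0 at y ∈ {1}; g ≡ 0 at y ∈ {4, 6}; common: ∅.
  x = 6: f ≡ 0 at y ∈ {3}; g ≡ 0 at y ∈ ∅; common: ∅.
Collecting: common zeros = ∅, so the count is 0.
Comparison with the Bézout bound: 0 ≤ 2 = deg(f)·deg(g), as expected for curves with no common component (the affine F_7-count falls short of the bound because intersections may lie at infinity, over extension fields, or carry multiplicity).


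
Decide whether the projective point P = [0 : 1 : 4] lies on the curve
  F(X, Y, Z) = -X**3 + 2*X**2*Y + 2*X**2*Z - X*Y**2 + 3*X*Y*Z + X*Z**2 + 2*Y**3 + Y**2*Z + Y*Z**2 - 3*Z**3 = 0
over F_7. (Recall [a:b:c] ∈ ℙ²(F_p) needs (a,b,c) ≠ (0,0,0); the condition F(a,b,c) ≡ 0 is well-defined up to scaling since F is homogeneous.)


F(0,1,4) ≡ 5 (mod 7); P is NOT on the curve.

Evaluate F(0, 1, 4) term-by-term (mod 7).
  -X**3 ↦ -1·0·1·1 = 0
  2*X**2*Y ↦ 2·0·1·1 = 0
  2*X**2*Z ↦ 2·0·1·4 = 0
  -X*Y**2 ↦ -1·0·1·1 = 0
  3*X*Y*Z ↦ 3·0·1·4 = 0
  X*Z**2 ↦ 1·0·1·16 = 0
  2*Y**3 ↦ 2·1·1·1 = 2
  Y**2*Z ↦ 1·1·1·4 = 4
  Y*Z**2 ↦ 1·1·1·16 = 16
  -3*Z**3 ↦ -3·1·1·64 = -192
Sum: F(0, 1, 4) = (0) + (0) + (0) + (0) + (0) + (0) + (2) + (4) + (16) + (-192) = -170.
Reducing mod 7: -170 ≡ 5 (mod 7).
Since F(a, b, c) ≡ 5 ≠ 0 (mod 7), P does NOT lie on the curve.


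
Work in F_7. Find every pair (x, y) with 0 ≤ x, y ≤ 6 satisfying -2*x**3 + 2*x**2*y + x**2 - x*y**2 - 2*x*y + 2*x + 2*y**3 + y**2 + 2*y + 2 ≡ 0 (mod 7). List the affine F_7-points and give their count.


Affine F_7-points: {(0, 1), (0, 4), (0, 5), (1, 1), (1, 3), (4, 1), (4, 5), (4, 6), (5, 5)}; count = 9.

For each of the 49 pairs (x, y) ∈ F_7², evaluate f(x, y) mod 7. Record the zeros.
  x = 0: [0↦2, 1↦0, 2↦5, 3↦1, 4↦0, 5↦0, 6↦6]  zeros at y ∈ {1, 4, 5}
  x = 1: [0↦3, 1↦0, 2↦2, 3↦0, 4↦6, 5↦4, 6↦6]  zeros at y ∈ {1, 3}
  x = 2: [0↦1, 1↦1, 2↦4, 3↦1, 4↦4, 5↦4, 6↦6]  zeros at y ∈ ∅
  x = 3: [0↦5, 1↦5, 2↦6, 3↦6, 4↦3, 5↦2, 6↦1]  zeros at y ∈ ∅
  x = 4: [0↦3, 1↦0, 2↦3, 3↦3, 4↦5, 5↦0, 6↦0]  zeros at y ∈ {1, 5, 6}
  x = 5: [0↦4, 1↦2, 2↦4, 3↦1, 4↦5, 5↦0, 6↦5]  zeros at y ∈ {5}
  x = 6: [0↦3, 1↦6, 2↦4, 3↦2, 4↦5, 5↦4, 6↦4]  zeros at y ∈ ∅
Collecting zeros: affine points = {(0, 1), (0, 4), (0, 5), (1, 1), (1, 3), (4, 1), (4, 5), (4, 6), (5, 5)}.
Total count |C(F_7)_aff| = 9.


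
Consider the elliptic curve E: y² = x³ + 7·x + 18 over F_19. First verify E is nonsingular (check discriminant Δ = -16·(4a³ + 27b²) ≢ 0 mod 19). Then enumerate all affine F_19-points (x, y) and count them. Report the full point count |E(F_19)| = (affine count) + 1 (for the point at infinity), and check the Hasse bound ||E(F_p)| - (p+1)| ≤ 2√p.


Affine points = {(1, 8), (1, 11), (3, 3), (3, 16), (5, 8), (5, 11), (7, 7), (7, 12), (8, 4), (8, 15), (10, 9), (10, 10), (11, 1), (11, 18), (12, 5), (12, 14), (13, 8), (13, 11)}; affine count = 18; |E(F_19)| = 19.

Discriminant check: Δ ∝ 4a³ + 27b² = 4·7³ + 27·18² = 4·343 + 27·324 ≡ 12 (mod 19). Nonzero ⇒ E is nonsingular.
For each x ∈ F_19, compute rhs = x³ + 7·x + 18 mod 19, then count y ∈ F_19 with y² ≡ rhs.
  x = 0: rhs = 18, matching y values: none (0 points).
  x = 1: rhs = 7, matching y values: 8, 11 (2 points).
  x = 2: rhs = 2, matching y values: none (0 points).
  x = 3: rhs = 9, matching y values: 3, 16 (2 points).
  x = 4: rhs = 15, matching y values: none (0 points).
  x = 5: rhs = 7, matching y values: 8, 11 (2 points).
  x = 6: rhs = 10, matching y values: none (0 points).
  x = 7: rhs = 11, matching y values: 7, 12 (2 points).
  x = 8: rhs = 16, matching y values: 4, 15 (2 points).
  x = 9: rhs = 12, matching y values: none (0 points).
  x = 10: rhs = 5, matching y values: 9, 10 (2 points).
  x = 11: rhs = 1, matching y values: 1, 18 (2 points).
  x = 12: rhs = 6, matching y values: 5, 14 (2 points).
  x = 13: rhs = 7, matching y values: 8, 11 (2 points).
  x = 14: rhs = 10, matching y values: none (0 points).
  x = 15: rhs = 2, matching y values: none (0 points).
  x = 16: rhs = 8, matching y values: none (0 points).
  x = 17: rhs = 15, matching y values: none (0 points).
  x = 18: rhs = 10, matching y values: none (0 points).
Total affine count: 18.
Full point count |E(F_19)| = 18 + 1 = 19.
Hasse bound: |19 − (19+1)| = |-1| = 1 ≤ 2√19 ≈ 8.7178 ✓.


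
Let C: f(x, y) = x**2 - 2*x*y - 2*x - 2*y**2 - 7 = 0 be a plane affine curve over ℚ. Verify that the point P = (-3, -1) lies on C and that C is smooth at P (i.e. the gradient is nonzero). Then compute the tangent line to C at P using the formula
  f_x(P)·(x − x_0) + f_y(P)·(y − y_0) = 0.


Tangent line at P: -6*x + 10*y - 8 = 0.

Step 1: f(-3, -1) = 0, so P lies on C.
Step 2: partial derivatives
  f_x(x, y) = 2*x - 2*y - 2, f_y(x, y) = -2*x - 4*y.
  f_x(P) = -6, f_y(P) = 10 (gradient nonzero, so P is smooth).
Step 3: tangent line at P: -6·(x − -3) + 10·(y − -1) = 0.
Expanding: -6*x + 10*y - 8 = 0.


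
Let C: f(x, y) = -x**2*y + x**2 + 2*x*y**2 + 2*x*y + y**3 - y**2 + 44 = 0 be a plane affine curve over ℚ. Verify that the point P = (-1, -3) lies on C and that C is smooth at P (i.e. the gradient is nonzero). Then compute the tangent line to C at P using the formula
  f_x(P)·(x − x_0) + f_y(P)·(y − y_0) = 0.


Tangent line at P: 4*x + 42*y + 130 = 0.

Step 1: f(-1, -3) = 0, so P lies on C.
Step 2: partial derivatives
  f_x(x, y) = -2*x*y + 2*x + 2*y**2 + 2*y, f_y(x, y) = -x**2 + 4*x*y + 2*x + 3*y**2 - 2*y.
  f_x(P) = 4, f_y(P) = 42 (gradient nonzero, so P is smooth).
Step 3: tangent line at P: 4·(x − -1) + 42·(y − -3) = 0.
Expanding: 4*x + 42*y + 130 = 0.


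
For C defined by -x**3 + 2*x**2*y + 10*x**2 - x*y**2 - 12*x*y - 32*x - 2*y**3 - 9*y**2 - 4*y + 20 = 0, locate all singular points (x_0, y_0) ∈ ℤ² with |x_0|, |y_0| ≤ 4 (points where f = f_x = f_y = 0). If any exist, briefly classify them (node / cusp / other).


Singular points: {(2, -2)}; classification: cusp.

Compute partial derivatives:
  f_x = -3*x**2 + 4*x*y + 20*x - y**2 - 12*y - 32.
  f_y = 2*x**2 - 2*x*y - 12*x - 6*y**2 - 18*y - 4.
Scan x_0 ∈ {−4, ..., 4}. For each x_0, f_y(x_0, y) is a polynomial in y; find its integer roots y ∈ {−4, ..., 4}, then test f_x and f at those candidates.
  x = -4: f_y(-4, y) = -6*y**2 - 10*y + 76; no integer root y with |y| ≤ 4.
  x = -3: f_y(-3, y) = -6*y**2 - 12*y + 50; no integer root y with |y| ≤ 4.
  x = -2: f_y(-2, y) = -6*y**2 - 14*y + 28; no integer root y with |y| ≤ 4.
  x = -1: f_y(-1, y) = -6*y**2 - 16*y + 10; no integer root y with |y| ≤ 4.
  x = 0: f_y(0, y) = -6*y**2 - 18*y - 4; no integer root y with |y| ≤ 4.
  x = 1: f_y(1, y) = -6*y**2 - 20*y - 14; vanishes at y ∈ {-1}. (1, -1): f_x = -8 ≠ 0.
  x = 2: f_y(2, y) = -6*y**2 - 22*y - 20; vanishes at y ∈ {-2}. (2, -2): f_x = 0, f = 0 — SINGULAR.
  x = 3: f_y(3, y) = -6*y**2 - 24*y - 22; no integer root y with |y| ≤ 4.
  x = 4: f_y(4, y) = -6*y**2 - 26*y - 20; vanishes at y ∈ {-1}. (4, -1): f_x = -5 ≠ 0.
Only singular point on the grid: (2, -2).
Classify: substitute x = 2 + u, y = -2 + v and expand: f = -u**3 + 2*u**2*v - u*v**2 - 2*v**3 + v**2.
No constant or linear terms (consistent with a singular point). Quadratic part: v**2. Cubic part: -u**3 + 2*u**2*v - u*v**2 - 2*v**3.
The quadratic part v**2 is a perfect square, so there is a single (double) tangent line v = 0, i.e. y = -2. Restricting the cubic part to that line (v = 0) leaves -u**3 ≠ 0, so f is not divisible by v and the branch is v² ≈ u**3 to lowest order — this is a cusp.
Classification: cusp.


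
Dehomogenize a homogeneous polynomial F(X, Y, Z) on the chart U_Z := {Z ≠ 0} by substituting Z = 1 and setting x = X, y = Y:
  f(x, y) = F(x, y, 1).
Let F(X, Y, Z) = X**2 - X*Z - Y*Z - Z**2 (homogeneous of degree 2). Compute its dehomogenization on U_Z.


f(x, y) = x**2 - x - y - 1

On U_Z we set Z = 1. Each monomial c·X^i·Y^j·Z^k in F becomes c·x^i·y^j·1^k = c·x^i·y^j.
Substituting Z = 1: F(X, Y, 1) = x**2 - x - y - 1.
Note: deg(f) ≤ deg(F) = 2; strict inequality happens when F is divisible by Z (lost terms).


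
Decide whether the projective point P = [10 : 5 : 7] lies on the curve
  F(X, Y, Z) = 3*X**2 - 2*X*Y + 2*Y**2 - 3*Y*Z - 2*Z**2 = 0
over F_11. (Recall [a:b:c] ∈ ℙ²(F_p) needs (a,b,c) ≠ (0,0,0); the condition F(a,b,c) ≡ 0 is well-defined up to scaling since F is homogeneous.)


F(10,5,7) ≡ 3 (mod 11); P is NOT on the curve.

Evaluate F(10, 5, 7) term-by-term (mod 11).
  3*X**2 ↦ 3·100·1·1 = 300
  -2*X*Y ↦ -2·10·5·1 = -100
  2*Y**2 ↦ 2·1·25·1 = 50
  -3*Y*Z ↦ -3·1·5·7 = -105
  -2*Z**2 ↦ -2·1·1·49 = -98
Sum: F(10, 5, 7) = (300) + (-100) + (50) + (-105) + (-98) = 47.
Reducing mod 11: 47 ≡ 3 (mod 11).
Since F(a, b, c) ≡ 3 ≠ 0 (mod 11), P does NOT lie on the curve.


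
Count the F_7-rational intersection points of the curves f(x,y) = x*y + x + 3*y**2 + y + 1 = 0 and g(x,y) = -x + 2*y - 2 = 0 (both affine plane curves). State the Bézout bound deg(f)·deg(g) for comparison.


Common zeros: {(2, 2)}; count = 1; Bézout bound = 2.

deg(f) = 2, deg(g) = 1, so Bézout bound = 2.
Scan x ∈ F_7. For each x, list the y ∈ F_7 with f(x, y) ≡ 0 and those with g(x, y) ≡ 0 (mod 7); the common zeros in that column are the intersection.
  x = 0: f ≡ 0 at y ∈ ∅; g ≡ 0 at y ∈ {1}; common: ∅.
  x = 1: f ≡ 0 at y ∈ {1, 3}; g ≡ 0 at y ∈ {5}; common: ∅.
  x = 2: f ≡ 0 at y ∈ {2, 4}; g ≡ 0 at y ∈ {2}; common: {2}.
  x = 3: f ≡ 0 at y ∈ ∅; g ≡ 0 at y ∈ {6}; common: ∅.
  x = 4: f ≡ 0 at y ∈ {5}; g ≡ 0 at y ∈ {3}; common: ∅.
  x = 5: f ≡ 0 at y ∈ ∅; g ≡ 0 at y ∈ {0}; common: ∅.
  x = 6: f ≡ 0 at y ∈ {0}; g ≡ 0 at y ∈ {4}; common: ∅.
Collecting: common zeros = {(2, 2)}, so the count is 1.
Comparison with the Bézout bound: 1 ≤ 2 = deg(f)·deg(g), as expected for curves with no common component (the affine F_7-count falls short of the bound because intersections may lie at infinity, over extension fields, or carry multiplicity).


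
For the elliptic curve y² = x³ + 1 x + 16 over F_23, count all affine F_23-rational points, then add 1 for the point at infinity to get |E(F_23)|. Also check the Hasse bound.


Affine points = {(0, 4), (0, 19), (1, 8), (1, 15), (2, 7), (2, 16), (3, 0), (5, 10), (5, 13), (6, 10), (6, 13), (9, 8), (9, 15), (11, 1), (11, 22), (12, 10), (12, 13), (13, 8), (13, 15), (15, 5), (15, 18), (17, 1), (17, 22), (18, 1), (18, 22), (20, 3), (20, 20), (21, 11), (21, 12)}; affine count = 29; |E(F_23)| = 30.

Discriminant check: Δ ∝ 4a³ + 27b² = 4·1³ + 27·16² = 4·1 + 27·256 ≡ 16 (mod 23). Nonzero ⇒ E is nonsingular.
For each x ∈ F_23, compute rhs = x³ + 1·x + 16 mod 23, then count y ∈ F_23 with y² ≡ rhs.
  x = 0: rhs = 16, matching y values: 4, 19 (2 points).
  x = 1: rhs = 18, matching y values: 8, 15 (2 points).
  x = 2: rhs = 3, matching y values: 7, 16 (2 points).
  x = 3: rhs = 0, matching y values: 0 (1 points).
  x = 4: rhs = 15, matching y values: none (0 points).
  x = 5: rhs = 8, matching y values: 10, 13 (2 points).
  x = 6: rhs = 8, matching y values: 10, 13 (2 points).
  x = 7: rhs = 21, matching y values: none (0 points).
  x = 8: rhs = 7, matching y values: none (0 points).
  x = 9: rhs = 18, matching y values: 8, 15 (2 points).
  x = 10: rhs = 14, matching y values: none (0 points).
  x = 11: rhs = 1, matching y values: 1, 22 (2 points).
  x = 12: rhs = 8, matching y values: 10, 13 (2 points).
  x = 13: rhs = 18, matching y values: 8, 15 (2 points).
  x = 14: rhs = 14, matching y values: none (0 points).
  x = 15: rhs = 2, matching y values: 5, 18 (2 points).
  x = 16: rhs = 11, matching y values: none (0 points).
  x = 17: rhs = 1, matching y values: 1, 22 (2 points).
  x = 18: rhs = 1, matching y values: 1, 22 (2 points).
  x = 19: rhs = 17, matching y values: none (0 points).
  x = 20: rhs = 9, matching y values: 3, 20 (2 points).
  x = 21: rhs = 6, matching y values: 11, 12 (2 points).
  x = 22: rhs = 14, matching y values: none (0 points).
Total affine count: 29.
Full point count |E(F_23)| = 29 + 1 = 30.
Hasse bound: |30 − (23+1)| = |6| = 6 ≤ 2√23 ≈ 9.5917 ✓.


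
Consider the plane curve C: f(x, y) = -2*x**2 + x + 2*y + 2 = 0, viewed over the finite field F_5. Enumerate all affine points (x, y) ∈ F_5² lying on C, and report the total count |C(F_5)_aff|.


Affine F_5-points: {(0, 4), (1, 2), (2, 2), (3, 4), (4, 3)}; count = 5.

For each of the 25 pairs (x, y) ∈ F_5², evaluate f(x, y) mod 5. Record the zeros.
  x = 0: [0↦2, 1↦4, 2↦1, 3↦3, 4↦0]  zeros at y ∈ {4}
  x = 1: [0↦1, 1↦3, 2↦0, 3↦2, 4↦4]  zeros at y ∈ {2}
  x = 2: [0↦1, 1↦3, 2↦0, 3↦2, 4↦4]  zeros at y ∈ {2}
  x = 3: [0↦2, 1↦4, 2↦1, 3↦3, 4↦0]  zeros at y ∈ {4}
  x = 4: [0↦4, 1↦1, 2↦3, 3↦0, 4↦2]  zeros at y ∈ {3}
Collecting zeros: affine points = {(0, 4), (1, 2), (2, 2), (3, 4), (4, 3)}.
Total count |C(F_5)_aff| = 5.


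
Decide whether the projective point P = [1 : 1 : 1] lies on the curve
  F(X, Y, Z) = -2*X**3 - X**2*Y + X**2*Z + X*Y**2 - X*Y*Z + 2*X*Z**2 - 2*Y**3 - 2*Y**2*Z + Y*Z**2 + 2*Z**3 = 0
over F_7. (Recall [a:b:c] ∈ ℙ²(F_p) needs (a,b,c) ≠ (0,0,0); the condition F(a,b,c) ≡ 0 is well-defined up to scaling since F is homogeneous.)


F(1,1,1) ≡ 6 (mod 7); P is NOT on the curve.

Evaluate F(1, 1, 1) term-by-term (mod 7).
  -2*X**3 ↦ -2·1·1·1 = -2
  -X**2*Y ↦ -1·1·1·1 = -1
  X**2*Z ↦ 1·1·1·1 = 1
  X*Y**2 ↦ 1·1·1·1 = 1
  -X*Y*Z ↦ -1·1·1·1 = -1
  2*X*Z**2 ↦ 2·1·1·1 = 2
  -2*Y**3 ↦ -2·1·1·1 = -2
  -2*Y**2*Z ↦ -2·1·1·1 = -2
  Y*Z**2 ↦ 1·1·1·1 = 1
  2*Z**3 ↦ 2·1·1·1 = 2
Sum: F(1, 1, 1) = (-2) + (-1) + (1) + (1) + (-1) + (2) + (-2) + (-2) + (1) + (2) = -1.
Reducing mod 7: -1 ≡ 6 (mod 7).
Since F(a, b, c) ≡ 6 ≠ 0 (mod 7), P does NOT lie on the curve.


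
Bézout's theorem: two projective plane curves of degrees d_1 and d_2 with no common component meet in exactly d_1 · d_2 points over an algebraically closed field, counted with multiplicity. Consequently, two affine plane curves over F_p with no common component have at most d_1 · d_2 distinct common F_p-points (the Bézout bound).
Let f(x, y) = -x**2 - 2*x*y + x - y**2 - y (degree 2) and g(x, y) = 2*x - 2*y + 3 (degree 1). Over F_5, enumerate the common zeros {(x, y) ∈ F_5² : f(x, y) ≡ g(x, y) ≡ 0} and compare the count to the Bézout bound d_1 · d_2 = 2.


Common zeros: {(0, 4), (1, 0)}; count = 2; Bézout bound = 2.

deg(f) = 2, deg(g) = 1, so Bézout bound = 2.
Scan x ∈ F_5. For each x, list the y ∈ F_5 with f(x, y) ≡ 0 and those with g(x, y) ≡ 0 (mod 5); the common zeros in that column are the intersection.
  x = 0: f ≡ 0 at y ∈ {0, 4}; g ≡ 0 at y ∈ {4}; common: {4}.
  x = 1: f ≡ 0 at y ∈ {0, 2}; g ≡ 0 at y ∈ {0}; common: {0}.
  x = 2: f ≡ 0 at y ∈ ∅; g ≡ 0 at y ∈ {1}; common: ∅.
  x = 3: f ≡ 0 at y ∈ {4}; g ≡ 0 at y ∈ {2}; common: ∅.
  x = 4: f ≡ 0 at y ∈ ∅; g ≡ 0 at y ∈ {3}; common: ∅.
Collecting: common zeros = {(0, 4), (1, 0)}, so the count is 2.
Comparison with the Bézout bound: 2 ≤ 2 = deg(f)·deg(g), as expected for curves with no common component (the bound is attained).


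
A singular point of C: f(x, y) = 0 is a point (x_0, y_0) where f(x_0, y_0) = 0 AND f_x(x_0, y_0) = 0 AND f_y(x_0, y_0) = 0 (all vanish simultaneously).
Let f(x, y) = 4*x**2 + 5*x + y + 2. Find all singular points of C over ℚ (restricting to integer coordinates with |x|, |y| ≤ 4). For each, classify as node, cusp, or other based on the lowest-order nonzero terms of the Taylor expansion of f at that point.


No singular points in the scanned grid; C is smooth there.

Compute partial derivatives:
  f_x = 8*x + 5.
  f_y = 1.
f_y = 1 is a nonzero constant, so f_y never vanishes: no point (x, y) can satisfy f = f_x = f_y = 0. In particular no (x, y) ∈ {−4, ..., 4}² is singular; the curve is smooth.
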